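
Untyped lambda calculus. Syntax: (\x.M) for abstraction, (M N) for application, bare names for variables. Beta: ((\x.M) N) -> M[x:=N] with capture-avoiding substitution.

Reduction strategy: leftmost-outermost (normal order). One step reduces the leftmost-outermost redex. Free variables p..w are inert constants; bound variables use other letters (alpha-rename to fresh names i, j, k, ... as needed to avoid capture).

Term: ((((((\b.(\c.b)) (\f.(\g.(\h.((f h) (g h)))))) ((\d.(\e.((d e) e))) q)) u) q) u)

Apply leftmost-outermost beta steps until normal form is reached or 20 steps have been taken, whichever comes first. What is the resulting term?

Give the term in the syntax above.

Answer: ((u u) (q u))

Derivation:
Step 0: ((((((\b.(\c.b)) (\f.(\g.(\h.((f h) (g h)))))) ((\d.(\e.((d e) e))) q)) u) q) u)
Step 1: (((((\c.(\f.(\g.(\h.((f h) (g h)))))) ((\d.(\e.((d e) e))) q)) u) q) u)
Step 2: ((((\f.(\g.(\h.((f h) (g h))))) u) q) u)
Step 3: (((\g.(\h.((u h) (g h)))) q) u)
Step 4: ((\h.((u h) (q h))) u)
Step 5: ((u u) (q u))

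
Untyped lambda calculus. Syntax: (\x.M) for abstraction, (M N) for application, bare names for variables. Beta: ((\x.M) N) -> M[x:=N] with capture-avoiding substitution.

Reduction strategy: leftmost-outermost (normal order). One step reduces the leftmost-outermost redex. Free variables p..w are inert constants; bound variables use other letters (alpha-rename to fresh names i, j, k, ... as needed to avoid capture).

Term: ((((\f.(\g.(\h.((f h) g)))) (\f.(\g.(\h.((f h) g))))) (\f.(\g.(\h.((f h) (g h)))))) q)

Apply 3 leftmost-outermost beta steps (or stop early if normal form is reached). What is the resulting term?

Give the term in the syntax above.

Step 0: ((((\f.(\g.(\h.((f h) g)))) (\f.(\g.(\h.((f h) g))))) (\f.(\g.(\h.((f h) (g h)))))) q)
Step 1: (((\g.(\h.(((\f.(\g.(\h.((f h) g)))) h) g))) (\f.(\g.(\h.((f h) (g h)))))) q)
Step 2: ((\h.(((\f.(\g.(\h.((f h) g)))) h) (\f.(\g.(\h.((f h) (g h))))))) q)
Step 3: (((\f.(\g.(\h.((f h) g)))) q) (\f.(\g.(\h.((f h) (g h))))))

Answer: (((\f.(\g.(\h.((f h) g)))) q) (\f.(\g.(\h.((f h) (g h))))))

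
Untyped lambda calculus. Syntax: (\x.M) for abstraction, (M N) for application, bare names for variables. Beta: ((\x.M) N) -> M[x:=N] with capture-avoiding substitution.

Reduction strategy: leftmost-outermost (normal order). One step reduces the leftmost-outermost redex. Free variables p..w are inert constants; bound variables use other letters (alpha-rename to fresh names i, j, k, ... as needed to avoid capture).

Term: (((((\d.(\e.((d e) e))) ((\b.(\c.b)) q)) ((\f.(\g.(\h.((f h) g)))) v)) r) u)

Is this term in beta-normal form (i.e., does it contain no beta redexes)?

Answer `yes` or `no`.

Term: (((((\d.(\e.((d e) e))) ((\b.(\c.b)) q)) ((\f.(\g.(\h.((f h) g)))) v)) r) u)
Found 3 beta redex(es).

Answer: no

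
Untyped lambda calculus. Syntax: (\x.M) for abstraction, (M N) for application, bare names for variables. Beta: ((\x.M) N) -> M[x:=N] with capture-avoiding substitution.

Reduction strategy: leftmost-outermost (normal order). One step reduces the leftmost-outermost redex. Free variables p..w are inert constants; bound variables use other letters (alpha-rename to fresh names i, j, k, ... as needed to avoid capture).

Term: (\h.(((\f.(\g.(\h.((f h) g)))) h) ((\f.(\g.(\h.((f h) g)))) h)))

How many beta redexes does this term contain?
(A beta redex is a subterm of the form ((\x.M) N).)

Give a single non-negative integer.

Answer: 2

Derivation:
Term: (\h.(((\f.(\g.(\h.((f h) g)))) h) ((\f.(\g.(\h.((f h) g)))) h)))
  Redex: ((\f.(\g.(\h.((f h) g)))) h)
  Redex: ((\f.(\g.(\h.((f h) g)))) h)
Total redexes: 2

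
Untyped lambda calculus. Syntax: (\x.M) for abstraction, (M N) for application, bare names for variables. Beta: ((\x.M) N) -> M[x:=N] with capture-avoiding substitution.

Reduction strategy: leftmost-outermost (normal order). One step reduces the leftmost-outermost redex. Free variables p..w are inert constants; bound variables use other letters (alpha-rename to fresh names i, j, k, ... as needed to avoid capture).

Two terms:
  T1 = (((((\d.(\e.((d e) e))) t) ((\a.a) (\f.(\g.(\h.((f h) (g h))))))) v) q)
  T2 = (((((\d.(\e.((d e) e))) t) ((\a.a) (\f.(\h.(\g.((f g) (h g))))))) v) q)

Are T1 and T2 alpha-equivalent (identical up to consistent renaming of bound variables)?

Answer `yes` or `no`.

Answer: yes

Derivation:
Term 1: (((((\d.(\e.((d e) e))) t) ((\a.a) (\f.(\g.(\h.((f h) (g h))))))) v) q)
Term 2: (((((\d.(\e.((d e) e))) t) ((\a.a) (\f.(\h.(\g.((f g) (h g))))))) v) q)
Alpha-equivalence: compare structure up to binder renaming.
Result: True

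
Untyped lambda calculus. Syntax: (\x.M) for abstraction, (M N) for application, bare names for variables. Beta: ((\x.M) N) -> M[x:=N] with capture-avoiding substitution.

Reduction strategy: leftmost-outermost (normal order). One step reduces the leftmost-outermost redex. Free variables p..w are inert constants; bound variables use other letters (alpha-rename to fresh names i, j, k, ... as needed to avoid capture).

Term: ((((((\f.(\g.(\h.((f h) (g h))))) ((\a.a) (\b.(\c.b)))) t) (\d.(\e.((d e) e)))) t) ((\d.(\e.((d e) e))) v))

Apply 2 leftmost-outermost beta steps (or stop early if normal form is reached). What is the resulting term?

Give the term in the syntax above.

Answer: ((((\h.((((\a.a) (\b.(\c.b))) h) (t h))) (\d.(\e.((d e) e)))) t) ((\d.(\e.((d e) e))) v))

Derivation:
Step 0: ((((((\f.(\g.(\h.((f h) (g h))))) ((\a.a) (\b.(\c.b)))) t) (\d.(\e.((d e) e)))) t) ((\d.(\e.((d e) e))) v))
Step 1: (((((\g.(\h.((((\a.a) (\b.(\c.b))) h) (g h)))) t) (\d.(\e.((d e) e)))) t) ((\d.(\e.((d e) e))) v))
Step 2: ((((\h.((((\a.a) (\b.(\c.b))) h) (t h))) (\d.(\e.((d e) e)))) t) ((\d.(\e.((d e) e))) v))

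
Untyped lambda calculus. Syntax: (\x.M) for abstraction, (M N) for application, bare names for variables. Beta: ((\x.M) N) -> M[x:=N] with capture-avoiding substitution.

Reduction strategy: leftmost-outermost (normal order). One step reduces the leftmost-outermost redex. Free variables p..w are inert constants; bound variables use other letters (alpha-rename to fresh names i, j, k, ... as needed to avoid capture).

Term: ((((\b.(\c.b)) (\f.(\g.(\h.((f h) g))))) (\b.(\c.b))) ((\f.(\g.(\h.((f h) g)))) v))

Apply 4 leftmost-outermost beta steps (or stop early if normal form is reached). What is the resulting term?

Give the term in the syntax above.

Step 0: ((((\b.(\c.b)) (\f.(\g.(\h.((f h) g))))) (\b.(\c.b))) ((\f.(\g.(\h.((f h) g)))) v))
Step 1: (((\c.(\f.(\g.(\h.((f h) g))))) (\b.(\c.b))) ((\f.(\g.(\h.((f h) g)))) v))
Step 2: ((\f.(\g.(\h.((f h) g)))) ((\f.(\g.(\h.((f h) g)))) v))
Step 3: (\g.(\h.((((\f.(\g.(\h.((f h) g)))) v) h) g)))
Step 4: (\g.(\h.(((\g.(\h.((v h) g))) h) g)))

Answer: (\g.(\h.(((\g.(\h.((v h) g))) h) g)))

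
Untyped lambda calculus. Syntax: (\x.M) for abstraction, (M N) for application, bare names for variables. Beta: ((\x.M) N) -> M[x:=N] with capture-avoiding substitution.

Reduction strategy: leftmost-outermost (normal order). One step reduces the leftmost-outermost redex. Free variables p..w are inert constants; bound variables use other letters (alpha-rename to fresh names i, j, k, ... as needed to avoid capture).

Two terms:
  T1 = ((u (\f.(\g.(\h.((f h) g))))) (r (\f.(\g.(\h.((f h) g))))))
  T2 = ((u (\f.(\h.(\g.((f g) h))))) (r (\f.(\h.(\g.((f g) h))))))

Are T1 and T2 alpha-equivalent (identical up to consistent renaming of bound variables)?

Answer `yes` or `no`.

Answer: yes

Derivation:
Term 1: ((u (\f.(\g.(\h.((f h) g))))) (r (\f.(\g.(\h.((f h) g))))))
Term 2: ((u (\f.(\h.(\g.((f g) h))))) (r (\f.(\h.(\g.((f g) h))))))
Alpha-equivalence: compare structure up to binder renaming.
Result: True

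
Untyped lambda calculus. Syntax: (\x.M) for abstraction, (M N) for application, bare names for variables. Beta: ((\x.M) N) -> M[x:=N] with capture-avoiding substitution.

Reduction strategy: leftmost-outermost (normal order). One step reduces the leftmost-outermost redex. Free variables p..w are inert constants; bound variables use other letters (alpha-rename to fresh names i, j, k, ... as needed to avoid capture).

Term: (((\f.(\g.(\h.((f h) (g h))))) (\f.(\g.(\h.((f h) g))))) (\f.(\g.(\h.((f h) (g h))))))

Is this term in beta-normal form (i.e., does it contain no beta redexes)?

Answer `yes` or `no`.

Answer: no

Derivation:
Term: (((\f.(\g.(\h.((f h) (g h))))) (\f.(\g.(\h.((f h) g))))) (\f.(\g.(\h.((f h) (g h))))))
Found 1 beta redex(es).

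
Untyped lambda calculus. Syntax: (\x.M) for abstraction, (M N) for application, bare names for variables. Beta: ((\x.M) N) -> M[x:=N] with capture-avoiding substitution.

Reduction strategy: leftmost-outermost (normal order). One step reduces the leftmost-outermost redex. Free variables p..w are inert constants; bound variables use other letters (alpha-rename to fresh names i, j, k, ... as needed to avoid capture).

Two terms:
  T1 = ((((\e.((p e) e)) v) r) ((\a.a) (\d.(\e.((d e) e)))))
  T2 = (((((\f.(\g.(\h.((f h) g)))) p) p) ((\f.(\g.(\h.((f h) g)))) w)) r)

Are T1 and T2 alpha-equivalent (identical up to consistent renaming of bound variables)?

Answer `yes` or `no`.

Term 1: ((((\e.((p e) e)) v) r) ((\a.a) (\d.(\e.((d e) e)))))
Term 2: (((((\f.(\g.(\h.((f h) g)))) p) p) ((\f.(\g.(\h.((f h) g)))) w)) r)
Alpha-equivalence: compare structure up to binder renaming.
Result: False

Answer: no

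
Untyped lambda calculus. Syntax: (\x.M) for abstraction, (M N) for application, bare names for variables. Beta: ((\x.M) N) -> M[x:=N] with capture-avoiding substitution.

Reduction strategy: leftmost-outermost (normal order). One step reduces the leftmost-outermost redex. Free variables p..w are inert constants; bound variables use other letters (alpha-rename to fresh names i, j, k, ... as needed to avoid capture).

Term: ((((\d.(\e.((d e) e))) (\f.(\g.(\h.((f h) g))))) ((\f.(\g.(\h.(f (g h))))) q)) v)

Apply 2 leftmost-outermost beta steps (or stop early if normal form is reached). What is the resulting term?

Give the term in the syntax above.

Step 0: ((((\d.(\e.((d e) e))) (\f.(\g.(\h.((f h) g))))) ((\f.(\g.(\h.(f (g h))))) q)) v)
Step 1: (((\e.(((\f.(\g.(\h.((f h) g)))) e) e)) ((\f.(\g.(\h.(f (g h))))) q)) v)
Step 2: ((((\f.(\g.(\h.((f h) g)))) ((\f.(\g.(\h.(f (g h))))) q)) ((\f.(\g.(\h.(f (g h))))) q)) v)

Answer: ((((\f.(\g.(\h.((f h) g)))) ((\f.(\g.(\h.(f (g h))))) q)) ((\f.(\g.(\h.(f (g h))))) q)) v)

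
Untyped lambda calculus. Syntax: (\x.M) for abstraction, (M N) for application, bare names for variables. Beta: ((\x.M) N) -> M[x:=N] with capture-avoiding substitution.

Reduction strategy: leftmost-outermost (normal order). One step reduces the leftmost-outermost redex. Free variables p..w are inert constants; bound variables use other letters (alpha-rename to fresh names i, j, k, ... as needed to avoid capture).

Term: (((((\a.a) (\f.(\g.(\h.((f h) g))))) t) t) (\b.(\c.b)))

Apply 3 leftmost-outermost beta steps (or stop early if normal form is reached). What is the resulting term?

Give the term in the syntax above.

Step 0: (((((\a.a) (\f.(\g.(\h.((f h) g))))) t) t) (\b.(\c.b)))
Step 1: ((((\f.(\g.(\h.((f h) g)))) t) t) (\b.(\c.b)))
Step 2: (((\g.(\h.((t h) g))) t) (\b.(\c.b)))
Step 3: ((\h.((t h) t)) (\b.(\c.b)))

Answer: ((\h.((t h) t)) (\b.(\c.b)))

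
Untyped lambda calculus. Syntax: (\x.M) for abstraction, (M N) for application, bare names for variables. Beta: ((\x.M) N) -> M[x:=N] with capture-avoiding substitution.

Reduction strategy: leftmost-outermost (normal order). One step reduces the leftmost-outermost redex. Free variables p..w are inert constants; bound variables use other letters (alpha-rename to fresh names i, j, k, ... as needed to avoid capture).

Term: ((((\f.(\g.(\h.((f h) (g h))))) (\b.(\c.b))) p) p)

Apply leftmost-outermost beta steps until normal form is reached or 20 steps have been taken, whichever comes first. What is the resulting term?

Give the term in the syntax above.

Step 0: ((((\f.(\g.(\h.((f h) (g h))))) (\b.(\c.b))) p) p)
Step 1: (((\g.(\h.(((\b.(\c.b)) h) (g h)))) p) p)
Step 2: ((\h.(((\b.(\c.b)) h) (p h))) p)
Step 3: (((\b.(\c.b)) p) (p p))
Step 4: ((\c.p) (p p))
Step 5: p

Answer: p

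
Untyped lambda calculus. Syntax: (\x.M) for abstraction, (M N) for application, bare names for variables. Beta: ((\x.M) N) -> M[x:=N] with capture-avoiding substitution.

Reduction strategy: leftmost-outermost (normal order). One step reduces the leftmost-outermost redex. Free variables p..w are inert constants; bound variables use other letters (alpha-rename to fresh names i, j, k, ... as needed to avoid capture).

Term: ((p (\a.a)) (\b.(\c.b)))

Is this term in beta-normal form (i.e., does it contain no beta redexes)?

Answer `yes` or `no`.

Term: ((p (\a.a)) (\b.(\c.b)))
No beta redexes found.

Answer: yes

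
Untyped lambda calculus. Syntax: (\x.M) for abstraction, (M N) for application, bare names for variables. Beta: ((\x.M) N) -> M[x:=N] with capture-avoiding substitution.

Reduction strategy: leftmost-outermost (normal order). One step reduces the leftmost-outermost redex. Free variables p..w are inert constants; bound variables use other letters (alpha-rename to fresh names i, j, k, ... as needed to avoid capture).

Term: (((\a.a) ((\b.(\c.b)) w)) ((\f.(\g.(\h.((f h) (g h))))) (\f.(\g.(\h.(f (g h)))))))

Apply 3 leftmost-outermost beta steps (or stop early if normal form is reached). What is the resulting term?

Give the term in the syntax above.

Answer: w

Derivation:
Step 0: (((\a.a) ((\b.(\c.b)) w)) ((\f.(\g.(\h.((f h) (g h))))) (\f.(\g.(\h.(f (g h)))))))
Step 1: (((\b.(\c.b)) w) ((\f.(\g.(\h.((f h) (g h))))) (\f.(\g.(\h.(f (g h)))))))
Step 2: ((\c.w) ((\f.(\g.(\h.((f h) (g h))))) (\f.(\g.(\h.(f (g h)))))))
Step 3: w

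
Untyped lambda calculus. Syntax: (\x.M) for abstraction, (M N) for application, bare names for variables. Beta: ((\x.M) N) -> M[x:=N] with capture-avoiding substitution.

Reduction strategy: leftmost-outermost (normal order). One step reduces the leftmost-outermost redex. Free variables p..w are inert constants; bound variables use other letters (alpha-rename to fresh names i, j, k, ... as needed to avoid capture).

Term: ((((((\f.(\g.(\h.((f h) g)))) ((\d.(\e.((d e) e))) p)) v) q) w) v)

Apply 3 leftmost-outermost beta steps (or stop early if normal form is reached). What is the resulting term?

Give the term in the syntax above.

Answer: ((((((\d.(\e.((d e) e))) p) q) v) w) v)

Derivation:
Step 0: ((((((\f.(\g.(\h.((f h) g)))) ((\d.(\e.((d e) e))) p)) v) q) w) v)
Step 1: (((((\g.(\h.((((\d.(\e.((d e) e))) p) h) g))) v) q) w) v)
Step 2: ((((\h.((((\d.(\e.((d e) e))) p) h) v)) q) w) v)
Step 3: ((((((\d.(\e.((d e) e))) p) q) v) w) v)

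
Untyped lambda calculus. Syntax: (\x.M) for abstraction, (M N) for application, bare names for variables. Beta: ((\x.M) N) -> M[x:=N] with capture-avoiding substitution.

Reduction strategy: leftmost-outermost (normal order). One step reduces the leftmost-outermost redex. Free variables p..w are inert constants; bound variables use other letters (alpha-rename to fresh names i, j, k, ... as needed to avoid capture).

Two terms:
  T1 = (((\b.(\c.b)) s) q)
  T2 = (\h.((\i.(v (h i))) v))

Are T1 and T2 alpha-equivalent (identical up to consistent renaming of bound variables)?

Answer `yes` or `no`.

Term 1: (((\b.(\c.b)) s) q)
Term 2: (\h.((\i.(v (h i))) v))
Alpha-equivalence: compare structure up to binder renaming.
Result: False

Answer: no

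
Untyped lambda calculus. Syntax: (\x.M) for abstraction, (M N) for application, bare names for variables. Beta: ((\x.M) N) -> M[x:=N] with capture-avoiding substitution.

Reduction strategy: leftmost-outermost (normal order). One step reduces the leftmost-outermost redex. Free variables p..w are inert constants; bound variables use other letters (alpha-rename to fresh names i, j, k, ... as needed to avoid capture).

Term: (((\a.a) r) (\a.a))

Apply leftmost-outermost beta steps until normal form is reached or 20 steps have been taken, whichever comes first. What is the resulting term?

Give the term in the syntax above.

Step 0: (((\a.a) r) (\a.a))
Step 1: (r (\a.a))

Answer: (r (\a.a))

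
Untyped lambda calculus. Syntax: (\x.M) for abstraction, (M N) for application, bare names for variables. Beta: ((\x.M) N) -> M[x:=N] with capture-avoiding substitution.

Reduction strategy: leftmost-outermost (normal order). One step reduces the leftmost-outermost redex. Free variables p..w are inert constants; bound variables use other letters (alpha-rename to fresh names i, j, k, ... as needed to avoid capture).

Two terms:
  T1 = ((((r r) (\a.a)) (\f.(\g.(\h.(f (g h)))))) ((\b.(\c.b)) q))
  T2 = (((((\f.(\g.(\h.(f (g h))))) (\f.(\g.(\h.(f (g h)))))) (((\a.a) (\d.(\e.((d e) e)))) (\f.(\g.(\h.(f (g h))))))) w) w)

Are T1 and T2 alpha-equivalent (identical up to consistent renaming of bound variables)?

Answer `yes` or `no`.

Answer: no

Derivation:
Term 1: ((((r r) (\a.a)) (\f.(\g.(\h.(f (g h)))))) ((\b.(\c.b)) q))
Term 2: (((((\f.(\g.(\h.(f (g h))))) (\f.(\g.(\h.(f (g h)))))) (((\a.a) (\d.(\e.((d e) e)))) (\f.(\g.(\h.(f (g h))))))) w) w)
Alpha-equivalence: compare structure up to binder renaming.
Result: False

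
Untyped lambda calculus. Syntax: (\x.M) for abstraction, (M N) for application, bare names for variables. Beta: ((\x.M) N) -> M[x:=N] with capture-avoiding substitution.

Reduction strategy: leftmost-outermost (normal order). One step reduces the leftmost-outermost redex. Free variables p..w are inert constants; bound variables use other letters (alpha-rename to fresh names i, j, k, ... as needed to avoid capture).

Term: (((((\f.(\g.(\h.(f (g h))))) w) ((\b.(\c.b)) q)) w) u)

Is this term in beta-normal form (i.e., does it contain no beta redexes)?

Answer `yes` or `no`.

Answer: no

Derivation:
Term: (((((\f.(\g.(\h.(f (g h))))) w) ((\b.(\c.b)) q)) w) u)
Found 2 beta redex(es).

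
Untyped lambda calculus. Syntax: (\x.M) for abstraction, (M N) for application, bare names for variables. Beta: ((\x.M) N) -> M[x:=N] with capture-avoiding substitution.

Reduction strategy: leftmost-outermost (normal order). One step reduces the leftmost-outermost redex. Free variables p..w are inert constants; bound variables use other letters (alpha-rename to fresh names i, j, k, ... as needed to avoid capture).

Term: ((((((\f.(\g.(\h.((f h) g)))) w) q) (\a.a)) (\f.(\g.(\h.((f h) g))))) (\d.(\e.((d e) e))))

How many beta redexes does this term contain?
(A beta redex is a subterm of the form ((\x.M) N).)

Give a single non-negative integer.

Answer: 1

Derivation:
Term: ((((((\f.(\g.(\h.((f h) g)))) w) q) (\a.a)) (\f.(\g.(\h.((f h) g))))) (\d.(\e.((d e) e))))
  Redex: ((\f.(\g.(\h.((f h) g)))) w)
Total redexes: 1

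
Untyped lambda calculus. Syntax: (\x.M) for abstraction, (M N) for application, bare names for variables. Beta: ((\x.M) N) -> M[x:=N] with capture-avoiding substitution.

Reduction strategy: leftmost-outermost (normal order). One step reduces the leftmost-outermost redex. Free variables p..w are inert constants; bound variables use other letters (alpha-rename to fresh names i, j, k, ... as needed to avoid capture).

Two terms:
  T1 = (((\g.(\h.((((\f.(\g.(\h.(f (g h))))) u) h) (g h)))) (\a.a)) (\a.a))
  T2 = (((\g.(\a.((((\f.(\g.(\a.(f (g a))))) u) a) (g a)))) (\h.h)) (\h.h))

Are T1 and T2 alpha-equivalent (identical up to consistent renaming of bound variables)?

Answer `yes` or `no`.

Answer: yes

Derivation:
Term 1: (((\g.(\h.((((\f.(\g.(\h.(f (g h))))) u) h) (g h)))) (\a.a)) (\a.a))
Term 2: (((\g.(\a.((((\f.(\g.(\a.(f (g a))))) u) a) (g a)))) (\h.h)) (\h.h))
Alpha-equivalence: compare structure up to binder renaming.
Result: True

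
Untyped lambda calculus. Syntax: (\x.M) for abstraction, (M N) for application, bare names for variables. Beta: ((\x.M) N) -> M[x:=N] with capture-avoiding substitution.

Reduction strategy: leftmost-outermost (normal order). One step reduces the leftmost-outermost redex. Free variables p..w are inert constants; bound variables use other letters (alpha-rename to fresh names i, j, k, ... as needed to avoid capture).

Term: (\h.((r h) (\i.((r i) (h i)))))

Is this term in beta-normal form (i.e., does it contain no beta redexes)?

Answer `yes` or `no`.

Answer: yes

Derivation:
Term: (\h.((r h) (\i.((r i) (h i)))))
No beta redexes found.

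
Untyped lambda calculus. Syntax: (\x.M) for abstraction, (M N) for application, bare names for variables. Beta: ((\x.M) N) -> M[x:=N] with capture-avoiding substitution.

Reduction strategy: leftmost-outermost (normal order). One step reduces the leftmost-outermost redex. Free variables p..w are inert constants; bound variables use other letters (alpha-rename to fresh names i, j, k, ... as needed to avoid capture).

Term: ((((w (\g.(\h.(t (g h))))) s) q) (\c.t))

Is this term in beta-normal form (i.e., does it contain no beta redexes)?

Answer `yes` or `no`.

Term: ((((w (\g.(\h.(t (g h))))) s) q) (\c.t))
No beta redexes found.

Answer: yes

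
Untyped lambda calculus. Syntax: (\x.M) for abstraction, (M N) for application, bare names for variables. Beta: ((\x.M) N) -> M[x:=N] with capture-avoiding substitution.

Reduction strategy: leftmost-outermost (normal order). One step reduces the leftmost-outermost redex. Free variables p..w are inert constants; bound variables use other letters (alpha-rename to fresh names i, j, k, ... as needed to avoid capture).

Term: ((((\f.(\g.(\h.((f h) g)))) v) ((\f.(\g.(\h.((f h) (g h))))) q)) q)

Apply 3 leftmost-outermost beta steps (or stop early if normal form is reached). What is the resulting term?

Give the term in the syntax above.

Step 0: ((((\f.(\g.(\h.((f h) g)))) v) ((\f.(\g.(\h.((f h) (g h))))) q)) q)
Step 1: (((\g.(\h.((v h) g))) ((\f.(\g.(\h.((f h) (g h))))) q)) q)
Step 2: ((\h.((v h) ((\f.(\g.(\h.((f h) (g h))))) q))) q)
Step 3: ((v q) ((\f.(\g.(\h.((f h) (g h))))) q))

Answer: ((v q) ((\f.(\g.(\h.((f h) (g h))))) q))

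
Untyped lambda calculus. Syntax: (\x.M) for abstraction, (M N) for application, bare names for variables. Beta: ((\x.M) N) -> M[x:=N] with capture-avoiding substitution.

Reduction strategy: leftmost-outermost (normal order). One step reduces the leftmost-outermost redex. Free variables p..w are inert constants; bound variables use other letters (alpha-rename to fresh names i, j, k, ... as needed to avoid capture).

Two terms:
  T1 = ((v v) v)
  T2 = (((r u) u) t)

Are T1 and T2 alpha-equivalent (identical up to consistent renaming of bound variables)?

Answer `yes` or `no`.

Answer: no

Derivation:
Term 1: ((v v) v)
Term 2: (((r u) u) t)
Alpha-equivalence: compare structure up to binder renaming.
Result: False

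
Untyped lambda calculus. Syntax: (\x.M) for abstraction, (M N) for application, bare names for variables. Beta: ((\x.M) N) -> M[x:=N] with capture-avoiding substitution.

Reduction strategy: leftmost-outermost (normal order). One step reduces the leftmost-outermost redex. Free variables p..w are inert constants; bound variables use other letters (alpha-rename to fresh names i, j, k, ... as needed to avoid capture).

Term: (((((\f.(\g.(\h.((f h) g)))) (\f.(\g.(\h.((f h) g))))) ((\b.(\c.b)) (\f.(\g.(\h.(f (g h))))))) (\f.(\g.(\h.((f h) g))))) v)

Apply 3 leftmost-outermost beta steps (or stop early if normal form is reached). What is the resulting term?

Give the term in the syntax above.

Answer: ((((\f.(\g.(\h.((f h) g)))) (\f.(\g.(\h.((f h) g))))) ((\b.(\c.b)) (\f.(\g.(\h.(f (g h))))))) v)

Derivation:
Step 0: (((((\f.(\g.(\h.((f h) g)))) (\f.(\g.(\h.((f h) g))))) ((\b.(\c.b)) (\f.(\g.(\h.(f (g h))))))) (\f.(\g.(\h.((f h) g))))) v)
Step 1: ((((\g.(\h.(((\f.(\g.(\h.((f h) g)))) h) g))) ((\b.(\c.b)) (\f.(\g.(\h.(f (g h))))))) (\f.(\g.(\h.((f h) g))))) v)
Step 2: (((\h.(((\f.(\g.(\h.((f h) g)))) h) ((\b.(\c.b)) (\f.(\g.(\h.(f (g h)))))))) (\f.(\g.(\h.((f h) g))))) v)
Step 3: ((((\f.(\g.(\h.((f h) g)))) (\f.(\g.(\h.((f h) g))))) ((\b.(\c.b)) (\f.(\g.(\h.(f (g h))))))) v)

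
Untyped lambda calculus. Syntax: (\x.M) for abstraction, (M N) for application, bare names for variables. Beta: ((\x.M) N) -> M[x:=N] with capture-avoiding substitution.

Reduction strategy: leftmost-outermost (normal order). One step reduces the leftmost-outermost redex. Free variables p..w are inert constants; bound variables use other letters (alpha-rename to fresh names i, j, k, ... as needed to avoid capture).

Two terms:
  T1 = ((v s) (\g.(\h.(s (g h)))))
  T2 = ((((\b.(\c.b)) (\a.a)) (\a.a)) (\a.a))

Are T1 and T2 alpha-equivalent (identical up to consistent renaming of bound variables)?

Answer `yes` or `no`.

Answer: no

Derivation:
Term 1: ((v s) (\g.(\h.(s (g h)))))
Term 2: ((((\b.(\c.b)) (\a.a)) (\a.a)) (\a.a))
Alpha-equivalence: compare structure up to binder renaming.
Result: False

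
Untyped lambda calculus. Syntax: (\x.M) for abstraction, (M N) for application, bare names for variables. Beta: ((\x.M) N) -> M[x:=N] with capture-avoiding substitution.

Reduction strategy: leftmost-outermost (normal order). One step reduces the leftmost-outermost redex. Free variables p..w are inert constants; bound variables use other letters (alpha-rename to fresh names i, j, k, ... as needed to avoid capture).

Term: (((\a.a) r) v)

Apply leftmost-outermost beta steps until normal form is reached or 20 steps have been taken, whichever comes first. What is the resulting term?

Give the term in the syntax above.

Step 0: (((\a.a) r) v)
Step 1: (r v)

Answer: (r v)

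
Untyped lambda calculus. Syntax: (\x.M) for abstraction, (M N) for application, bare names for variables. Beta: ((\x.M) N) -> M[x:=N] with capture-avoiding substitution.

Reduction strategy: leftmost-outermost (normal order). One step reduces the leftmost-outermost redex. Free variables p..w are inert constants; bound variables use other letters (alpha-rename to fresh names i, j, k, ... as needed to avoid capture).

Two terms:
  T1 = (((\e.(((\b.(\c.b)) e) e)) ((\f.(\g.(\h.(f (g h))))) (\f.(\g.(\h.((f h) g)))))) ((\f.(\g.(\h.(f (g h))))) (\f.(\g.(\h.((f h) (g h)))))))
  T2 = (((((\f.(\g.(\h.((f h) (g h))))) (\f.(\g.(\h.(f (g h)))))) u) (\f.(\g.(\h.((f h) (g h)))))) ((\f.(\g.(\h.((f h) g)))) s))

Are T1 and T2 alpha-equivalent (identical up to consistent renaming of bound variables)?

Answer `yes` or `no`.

Term 1: (((\e.(((\b.(\c.b)) e) e)) ((\f.(\g.(\h.(f (g h))))) (\f.(\g.(\h.((f h) g)))))) ((\f.(\g.(\h.(f (g h))))) (\f.(\g.(\h.((f h) (g h)))))))
Term 2: (((((\f.(\g.(\h.((f h) (g h))))) (\f.(\g.(\h.(f (g h)))))) u) (\f.(\g.(\h.((f h) (g h)))))) ((\f.(\g.(\h.((f h) g)))) s))
Alpha-equivalence: compare structure up to binder renaming.
Result: False

Answer: no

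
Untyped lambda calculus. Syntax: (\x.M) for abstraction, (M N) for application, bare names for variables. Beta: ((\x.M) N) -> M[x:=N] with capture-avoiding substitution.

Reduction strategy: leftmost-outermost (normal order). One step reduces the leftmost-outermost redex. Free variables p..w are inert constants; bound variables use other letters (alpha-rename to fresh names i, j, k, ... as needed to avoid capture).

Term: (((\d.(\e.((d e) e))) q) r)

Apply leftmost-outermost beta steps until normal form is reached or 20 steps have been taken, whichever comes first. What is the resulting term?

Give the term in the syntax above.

Answer: ((q r) r)

Derivation:
Step 0: (((\d.(\e.((d e) e))) q) r)
Step 1: ((\e.((q e) e)) r)
Step 2: ((q r) r)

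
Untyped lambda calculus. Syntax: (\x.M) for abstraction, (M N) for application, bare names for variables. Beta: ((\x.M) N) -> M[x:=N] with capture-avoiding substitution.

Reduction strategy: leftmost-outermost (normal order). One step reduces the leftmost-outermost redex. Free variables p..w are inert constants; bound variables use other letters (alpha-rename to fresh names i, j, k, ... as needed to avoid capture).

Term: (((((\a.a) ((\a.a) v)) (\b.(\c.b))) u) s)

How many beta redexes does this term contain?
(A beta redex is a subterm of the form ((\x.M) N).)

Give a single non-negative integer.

Answer: 2

Derivation:
Term: (((((\a.a) ((\a.a) v)) (\b.(\c.b))) u) s)
  Redex: ((\a.a) ((\a.a) v))
  Redex: ((\a.a) v)
Total redexes: 2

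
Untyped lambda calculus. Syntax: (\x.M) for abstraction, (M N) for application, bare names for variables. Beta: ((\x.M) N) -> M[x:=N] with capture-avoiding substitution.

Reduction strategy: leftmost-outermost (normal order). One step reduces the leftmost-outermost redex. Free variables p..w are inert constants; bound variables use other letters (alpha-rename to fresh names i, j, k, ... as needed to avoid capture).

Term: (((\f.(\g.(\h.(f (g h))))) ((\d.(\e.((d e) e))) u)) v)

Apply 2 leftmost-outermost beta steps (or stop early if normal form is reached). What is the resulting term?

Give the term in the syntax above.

Step 0: (((\f.(\g.(\h.(f (g h))))) ((\d.(\e.((d e) e))) u)) v)
Step 1: ((\g.(\h.(((\d.(\e.((d e) e))) u) (g h)))) v)
Step 2: (\h.(((\d.(\e.((d e) e))) u) (v h)))

Answer: (\h.(((\d.(\e.((d e) e))) u) (v h)))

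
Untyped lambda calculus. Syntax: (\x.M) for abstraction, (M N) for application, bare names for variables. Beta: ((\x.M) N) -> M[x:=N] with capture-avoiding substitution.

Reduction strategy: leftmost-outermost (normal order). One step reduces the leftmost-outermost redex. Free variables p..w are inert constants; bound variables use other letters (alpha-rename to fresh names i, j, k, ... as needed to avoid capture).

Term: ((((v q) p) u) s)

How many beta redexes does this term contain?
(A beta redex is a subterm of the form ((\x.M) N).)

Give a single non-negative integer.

Answer: 0

Derivation:
Term: ((((v q) p) u) s)
  (no redexes)
Total redexes: 0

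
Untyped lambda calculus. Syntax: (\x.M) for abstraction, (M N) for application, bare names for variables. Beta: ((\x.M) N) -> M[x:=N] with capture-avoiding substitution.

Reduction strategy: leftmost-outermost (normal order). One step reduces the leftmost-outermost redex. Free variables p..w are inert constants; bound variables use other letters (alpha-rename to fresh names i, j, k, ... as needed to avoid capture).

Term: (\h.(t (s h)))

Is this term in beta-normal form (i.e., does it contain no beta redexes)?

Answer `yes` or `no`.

Term: (\h.(t (s h)))
No beta redexes found.

Answer: yes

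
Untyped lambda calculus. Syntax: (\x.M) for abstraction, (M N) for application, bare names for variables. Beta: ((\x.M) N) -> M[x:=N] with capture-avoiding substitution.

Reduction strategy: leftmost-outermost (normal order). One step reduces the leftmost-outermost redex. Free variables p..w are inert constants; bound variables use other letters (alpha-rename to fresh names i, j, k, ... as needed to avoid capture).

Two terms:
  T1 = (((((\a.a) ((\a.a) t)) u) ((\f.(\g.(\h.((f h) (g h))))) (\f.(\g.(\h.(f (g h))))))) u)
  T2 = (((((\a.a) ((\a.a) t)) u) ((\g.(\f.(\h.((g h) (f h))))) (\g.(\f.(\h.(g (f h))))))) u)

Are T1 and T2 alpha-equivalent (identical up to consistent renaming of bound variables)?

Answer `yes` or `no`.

Term 1: (((((\a.a) ((\a.a) t)) u) ((\f.(\g.(\h.((f h) (g h))))) (\f.(\g.(\h.(f (g h))))))) u)
Term 2: (((((\a.a) ((\a.a) t)) u) ((\g.(\f.(\h.((g h) (f h))))) (\g.(\f.(\h.(g (f h))))))) u)
Alpha-equivalence: compare structure up to binder renaming.
Result: True

Answer: yes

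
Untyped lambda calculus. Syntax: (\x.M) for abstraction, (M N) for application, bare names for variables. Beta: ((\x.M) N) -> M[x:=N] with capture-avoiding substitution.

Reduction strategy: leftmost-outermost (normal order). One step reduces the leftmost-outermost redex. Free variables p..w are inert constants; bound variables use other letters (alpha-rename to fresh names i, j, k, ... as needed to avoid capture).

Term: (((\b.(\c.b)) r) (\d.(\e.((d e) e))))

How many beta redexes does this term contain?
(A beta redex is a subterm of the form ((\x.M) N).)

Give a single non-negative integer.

Term: (((\b.(\c.b)) r) (\d.(\e.((d e) e))))
  Redex: ((\b.(\c.b)) r)
Total redexes: 1

Answer: 1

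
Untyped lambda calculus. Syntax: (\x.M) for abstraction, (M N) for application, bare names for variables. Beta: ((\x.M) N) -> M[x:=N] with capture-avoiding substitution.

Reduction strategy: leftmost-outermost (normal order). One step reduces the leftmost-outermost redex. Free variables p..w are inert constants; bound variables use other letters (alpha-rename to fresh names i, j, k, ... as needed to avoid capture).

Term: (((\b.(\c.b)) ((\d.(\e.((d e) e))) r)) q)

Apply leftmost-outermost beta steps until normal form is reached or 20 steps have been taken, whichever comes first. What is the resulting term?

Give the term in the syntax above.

Step 0: (((\b.(\c.b)) ((\d.(\e.((d e) e))) r)) q)
Step 1: ((\c.((\d.(\e.((d e) e))) r)) q)
Step 2: ((\d.(\e.((d e) e))) r)
Step 3: (\e.((r e) e))

Answer: (\e.((r e) e))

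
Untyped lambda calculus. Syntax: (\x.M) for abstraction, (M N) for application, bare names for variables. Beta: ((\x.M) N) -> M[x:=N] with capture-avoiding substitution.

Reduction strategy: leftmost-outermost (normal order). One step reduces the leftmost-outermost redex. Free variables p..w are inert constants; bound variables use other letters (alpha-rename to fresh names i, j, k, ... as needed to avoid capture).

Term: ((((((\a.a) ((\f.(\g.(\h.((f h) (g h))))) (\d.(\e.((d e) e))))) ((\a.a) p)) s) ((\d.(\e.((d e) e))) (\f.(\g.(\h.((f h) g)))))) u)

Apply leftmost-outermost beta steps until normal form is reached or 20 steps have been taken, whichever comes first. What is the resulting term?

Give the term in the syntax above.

Answer: ((((s (p s)) (p s)) (\e.(\h.((e h) e)))) u)

Derivation:
Step 0: ((((((\a.a) ((\f.(\g.(\h.((f h) (g h))))) (\d.(\e.((d e) e))))) ((\a.a) p)) s) ((\d.(\e.((d e) e))) (\f.(\g.(\h.((f h) g)))))) u)
Step 1: ((((((\f.(\g.(\h.((f h) (g h))))) (\d.(\e.((d e) e)))) ((\a.a) p)) s) ((\d.(\e.((d e) e))) (\f.(\g.(\h.((f h) g)))))) u)
Step 2: (((((\g.(\h.(((\d.(\e.((d e) e))) h) (g h)))) ((\a.a) p)) s) ((\d.(\e.((d e) e))) (\f.(\g.(\h.((f h) g)))))) u)
Step 3: ((((\h.(((\d.(\e.((d e) e))) h) (((\a.a) p) h))) s) ((\d.(\e.((d e) e))) (\f.(\g.(\h.((f h) g)))))) u)
Step 4: (((((\d.(\e.((d e) e))) s) (((\a.a) p) s)) ((\d.(\e.((d e) e))) (\f.(\g.(\h.((f h) g)))))) u)
Step 5: ((((\e.((s e) e)) (((\a.a) p) s)) ((\d.(\e.((d e) e))) (\f.(\g.(\h.((f h) g)))))) u)
Step 6: ((((s (((\a.a) p) s)) (((\a.a) p) s)) ((\d.(\e.((d e) e))) (\f.(\g.(\h.((f h) g)))))) u)
Step 7: ((((s (p s)) (((\a.a) p) s)) ((\d.(\e.((d e) e))) (\f.(\g.(\h.((f h) g)))))) u)
Step 8: ((((s (p s)) (p s)) ((\d.(\e.((d e) e))) (\f.(\g.(\h.((f h) g)))))) u)
Step 9: ((((s (p s)) (p s)) (\e.(((\f.(\g.(\h.((f h) g)))) e) e))) u)
Step 10: ((((s (p s)) (p s)) (\e.((\g.(\h.((e h) g))) e))) u)
Step 11: ((((s (p s)) (p s)) (\e.(\h.((e h) e)))) u)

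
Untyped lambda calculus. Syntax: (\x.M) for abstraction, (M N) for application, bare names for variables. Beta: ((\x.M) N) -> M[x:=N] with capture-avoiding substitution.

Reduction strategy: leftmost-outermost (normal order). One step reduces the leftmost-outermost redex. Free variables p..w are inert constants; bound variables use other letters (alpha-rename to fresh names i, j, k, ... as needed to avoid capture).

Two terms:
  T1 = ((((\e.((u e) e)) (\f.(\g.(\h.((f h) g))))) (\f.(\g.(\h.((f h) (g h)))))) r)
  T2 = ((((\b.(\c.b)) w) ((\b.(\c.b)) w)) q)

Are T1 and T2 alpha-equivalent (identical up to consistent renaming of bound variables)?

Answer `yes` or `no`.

Term 1: ((((\e.((u e) e)) (\f.(\g.(\h.((f h) g))))) (\f.(\g.(\h.((f h) (g h)))))) r)
Term 2: ((((\b.(\c.b)) w) ((\b.(\c.b)) w)) q)
Alpha-equivalence: compare structure up to binder renaming.
Result: False

Answer: no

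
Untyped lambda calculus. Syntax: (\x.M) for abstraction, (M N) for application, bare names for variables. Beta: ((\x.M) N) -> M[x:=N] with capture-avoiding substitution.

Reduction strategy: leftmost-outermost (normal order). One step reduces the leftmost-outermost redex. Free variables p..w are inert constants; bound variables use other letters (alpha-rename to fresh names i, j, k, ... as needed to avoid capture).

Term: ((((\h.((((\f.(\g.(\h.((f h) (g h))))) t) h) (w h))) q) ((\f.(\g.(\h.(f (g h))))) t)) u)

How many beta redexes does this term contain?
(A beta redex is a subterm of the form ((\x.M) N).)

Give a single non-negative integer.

Answer: 3

Derivation:
Term: ((((\h.((((\f.(\g.(\h.((f h) (g h))))) t) h) (w h))) q) ((\f.(\g.(\h.(f (g h))))) t)) u)
  Redex: ((\h.((((\f.(\g.(\h.((f h) (g h))))) t) h) (w h))) q)
  Redex: ((\f.(\g.(\h.((f h) (g h))))) t)
  Redex: ((\f.(\g.(\h.(f (g h))))) t)
Total redexes: 3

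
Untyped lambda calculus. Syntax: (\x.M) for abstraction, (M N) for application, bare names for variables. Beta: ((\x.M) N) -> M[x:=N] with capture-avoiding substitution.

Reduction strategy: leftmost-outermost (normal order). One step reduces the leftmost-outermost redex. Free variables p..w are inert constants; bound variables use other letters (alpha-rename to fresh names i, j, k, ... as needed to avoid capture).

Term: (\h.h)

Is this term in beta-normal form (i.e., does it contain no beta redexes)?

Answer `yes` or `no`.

Term: (\h.h)
No beta redexes found.

Answer: yes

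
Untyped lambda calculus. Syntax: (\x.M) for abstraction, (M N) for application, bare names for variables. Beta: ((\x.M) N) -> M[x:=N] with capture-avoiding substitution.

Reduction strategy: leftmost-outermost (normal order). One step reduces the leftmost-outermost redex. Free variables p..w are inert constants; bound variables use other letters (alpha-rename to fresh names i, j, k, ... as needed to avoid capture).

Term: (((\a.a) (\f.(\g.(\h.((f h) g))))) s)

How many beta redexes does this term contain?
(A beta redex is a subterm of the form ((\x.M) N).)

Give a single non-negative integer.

Term: (((\a.a) (\f.(\g.(\h.((f h) g))))) s)
  Redex: ((\a.a) (\f.(\g.(\h.((f h) g)))))
Total redexes: 1

Answer: 1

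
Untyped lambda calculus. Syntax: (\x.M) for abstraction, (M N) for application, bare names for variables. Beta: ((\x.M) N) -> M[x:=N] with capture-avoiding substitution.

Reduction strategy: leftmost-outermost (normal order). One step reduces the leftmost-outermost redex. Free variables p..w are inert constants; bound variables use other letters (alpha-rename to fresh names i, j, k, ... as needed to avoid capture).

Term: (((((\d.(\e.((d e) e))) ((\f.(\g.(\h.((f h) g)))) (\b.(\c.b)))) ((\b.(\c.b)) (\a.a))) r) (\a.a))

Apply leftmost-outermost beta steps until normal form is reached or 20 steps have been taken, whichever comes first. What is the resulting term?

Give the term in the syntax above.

Answer: (\a.a)

Derivation:
Step 0: (((((\d.(\e.((d e) e))) ((\f.(\g.(\h.((f h) g)))) (\b.(\c.b)))) ((\b.(\c.b)) (\a.a))) r) (\a.a))
Step 1: ((((\e.((((\f.(\g.(\h.((f h) g)))) (\b.(\c.b))) e) e)) ((\b.(\c.b)) (\a.a))) r) (\a.a))
Step 2: ((((((\f.(\g.(\h.((f h) g)))) (\b.(\c.b))) ((\b.(\c.b)) (\a.a))) ((\b.(\c.b)) (\a.a))) r) (\a.a))
Step 3: (((((\g.(\h.(((\b.(\c.b)) h) g))) ((\b.(\c.b)) (\a.a))) ((\b.(\c.b)) (\a.a))) r) (\a.a))
Step 4: ((((\h.(((\b.(\c.b)) h) ((\b.(\c.b)) (\a.a)))) ((\b.(\c.b)) (\a.a))) r) (\a.a))
Step 5: (((((\b.(\c.b)) ((\b.(\c.b)) (\a.a))) ((\b.(\c.b)) (\a.a))) r) (\a.a))
Step 6: ((((\c.((\b.(\c.b)) (\a.a))) ((\b.(\c.b)) (\a.a))) r) (\a.a))
Step 7: ((((\b.(\c.b)) (\a.a)) r) (\a.a))
Step 8: (((\c.(\a.a)) r) (\a.a))
Step 9: ((\a.a) (\a.a))
Step 10: (\a.a)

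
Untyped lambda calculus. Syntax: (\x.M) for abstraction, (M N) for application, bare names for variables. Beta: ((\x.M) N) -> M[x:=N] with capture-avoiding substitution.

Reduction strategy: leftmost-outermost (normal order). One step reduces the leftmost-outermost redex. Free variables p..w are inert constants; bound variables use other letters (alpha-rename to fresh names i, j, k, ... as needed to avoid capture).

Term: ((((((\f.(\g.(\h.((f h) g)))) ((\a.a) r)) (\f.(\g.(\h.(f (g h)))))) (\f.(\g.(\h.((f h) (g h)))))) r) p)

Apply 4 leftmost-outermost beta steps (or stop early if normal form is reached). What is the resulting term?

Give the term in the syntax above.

Answer: ((((r (\f.(\g.(\h.((f h) (g h)))))) (\f.(\g.(\h.(f (g h)))))) r) p)

Derivation:
Step 0: ((((((\f.(\g.(\h.((f h) g)))) ((\a.a) r)) (\f.(\g.(\h.(f (g h)))))) (\f.(\g.(\h.((f h) (g h)))))) r) p)
Step 1: (((((\g.(\h.((((\a.a) r) h) g))) (\f.(\g.(\h.(f (g h)))))) (\f.(\g.(\h.((f h) (g h)))))) r) p)
Step 2: ((((\h.((((\a.a) r) h) (\f.(\g.(\h.(f (g h))))))) (\f.(\g.(\h.((f h) (g h)))))) r) p)
Step 3: ((((((\a.a) r) (\f.(\g.(\h.((f h) (g h)))))) (\f.(\g.(\h.(f (g h)))))) r) p)
Step 4: ((((r (\f.(\g.(\h.((f h) (g h)))))) (\f.(\g.(\h.(f (g h)))))) r) p)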